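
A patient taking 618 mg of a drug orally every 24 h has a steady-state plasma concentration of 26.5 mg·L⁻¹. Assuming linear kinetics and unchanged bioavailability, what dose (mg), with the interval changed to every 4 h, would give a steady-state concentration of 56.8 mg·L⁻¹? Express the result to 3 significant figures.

For first-order elimination, Css ∝ F·D/(CL·τ); F and CL are unchanged, so Css ∝ D/τ.
D₂ = D₁ × (Css,target / Css,current) × (τ₂/τ₁) = 618 × (56.8/26.5) × (4/24) = 220.8 mg

221 mg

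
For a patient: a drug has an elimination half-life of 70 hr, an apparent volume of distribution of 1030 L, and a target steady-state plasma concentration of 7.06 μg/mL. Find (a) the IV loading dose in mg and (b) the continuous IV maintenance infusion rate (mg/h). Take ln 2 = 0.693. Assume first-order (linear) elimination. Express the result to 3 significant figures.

LD = Vd × C = 1030 × 7.06 = 7272 mg
CL = 0.693 × Vd / t½ = 0.693 × 1030 / 70 = 10.20 L/h
Infusion rate = CL × Css = 10.20 × 7.06 = 72.01 mg/h

(a) 7270 mg; (b) 72.0 mg/h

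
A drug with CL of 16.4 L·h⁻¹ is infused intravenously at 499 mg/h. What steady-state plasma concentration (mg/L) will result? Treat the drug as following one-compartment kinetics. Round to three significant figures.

30.4 mg/L

Css = rate / CL = 499 / 16.40 = 30.43 mg/L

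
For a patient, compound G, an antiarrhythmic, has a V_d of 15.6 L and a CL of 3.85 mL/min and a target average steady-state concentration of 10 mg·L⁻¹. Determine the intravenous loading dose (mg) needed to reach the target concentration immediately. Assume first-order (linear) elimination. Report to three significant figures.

156 mg

LD = Vd × C = 15.60 × 10.00 = 156.0 mg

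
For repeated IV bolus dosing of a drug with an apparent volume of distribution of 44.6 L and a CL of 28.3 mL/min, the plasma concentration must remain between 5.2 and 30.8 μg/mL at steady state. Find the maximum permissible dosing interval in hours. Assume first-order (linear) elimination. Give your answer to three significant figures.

CL = 28.3 mL/min × 60/1000 = 1.698 L/h
k = CL / Vd = 1.698 / 44.60 = 0.03807 h⁻¹
Between IV bolus doses, concentration decays as C = C₀·e^(−kτ), so C_peak/C_trough = e^(kτ).
τ_max = ln(C_peak/C_trough) / k = ln(30.8/5.2) / 0.03807 = 1.779 / 0.03807 = 46.73 h

46.7 h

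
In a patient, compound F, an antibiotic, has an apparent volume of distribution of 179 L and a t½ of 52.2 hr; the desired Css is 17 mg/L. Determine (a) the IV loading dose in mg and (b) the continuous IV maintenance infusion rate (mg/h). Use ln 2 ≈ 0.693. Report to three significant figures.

(a) 3040 mg; (b) 40.4 mg/h

LD = Vd × C = 179.0 × 17 = 3043 mg
CL = 0.693 × Vd / t½ = 0.693 × 179.0 / 52.2 = 2.376 L/h
Infusion rate = CL × Css = 2.376 × 17 = 40.39 mg/h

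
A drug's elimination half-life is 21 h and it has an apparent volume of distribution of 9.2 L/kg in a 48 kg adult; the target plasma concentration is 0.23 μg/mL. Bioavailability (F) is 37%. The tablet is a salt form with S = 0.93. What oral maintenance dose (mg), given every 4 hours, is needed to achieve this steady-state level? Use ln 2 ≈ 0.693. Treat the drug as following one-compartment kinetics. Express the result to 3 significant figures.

39.0 mg

Vd = 9.2 L/kg × 48 kg = 441.6 L
k = 0.693/21 = 0.03300 h⁻¹, so CL = k·Vd = 0.03300 × 441.6 = 14.57 L/h
D = CL × Css × τ / F / S = 14.57 × 0.23 × 4 / 0.37 / 0.93 = 38.95 mg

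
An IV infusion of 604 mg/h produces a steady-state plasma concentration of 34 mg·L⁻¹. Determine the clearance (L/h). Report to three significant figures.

17.8 L/h

At steady state, infusion rate = CL × Css, so CL = rate / Css.
CL = 604 / 34 = 17.76 L/h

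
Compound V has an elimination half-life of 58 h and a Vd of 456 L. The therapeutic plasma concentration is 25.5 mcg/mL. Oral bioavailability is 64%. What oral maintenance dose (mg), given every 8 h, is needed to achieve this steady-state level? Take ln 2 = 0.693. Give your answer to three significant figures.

1740 mg

k = 0.693/58 = 0.01195 h⁻¹, so CL = k·Vd = 0.01195 × 456.0 = 5.449 L/h
D = CL × Css × τ / F = 5.449 × 25.5 × 8 / 0.64 = 1737 mg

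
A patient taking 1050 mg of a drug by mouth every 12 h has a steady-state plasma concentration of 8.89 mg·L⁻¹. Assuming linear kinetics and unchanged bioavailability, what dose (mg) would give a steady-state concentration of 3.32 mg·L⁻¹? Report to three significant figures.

392 mg

For first-order elimination, Css ∝ F·D/(CL·τ); F and CL are unchanged, so Css ∝ D/τ.
D₂ = D₁ × (Css,target / Css,current) = 1050 × 3.32/8.89 = 392.1 mg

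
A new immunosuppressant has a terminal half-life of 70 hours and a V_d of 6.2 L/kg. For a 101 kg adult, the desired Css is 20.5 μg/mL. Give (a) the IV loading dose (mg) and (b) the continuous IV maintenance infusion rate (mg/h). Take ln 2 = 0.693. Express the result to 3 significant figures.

(a) 12800 mg; (b) 127 mg/h

Total Vd = 6.2 × 101 = 626.2 L
LD = Vd × C = 626.2 × 20.5 = 12840 mg
CL = 0.693 × Vd / t½ = 0.693 × 626.2 / 70 = 6.199 L/h
Infusion rate = CL × Css = 6.199 × 20.5 = 127.1 mg/h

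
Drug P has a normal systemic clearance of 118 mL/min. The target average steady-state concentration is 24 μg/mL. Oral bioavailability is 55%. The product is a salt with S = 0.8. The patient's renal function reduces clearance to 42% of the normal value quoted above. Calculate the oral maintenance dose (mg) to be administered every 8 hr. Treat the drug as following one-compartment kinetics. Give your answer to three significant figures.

1300 mg

CL = 118 mL/min × 60/1000 = 7.080 L/h
Patient clearance = 0.42 × 7.080 = 2.974 L/h
D = CL × Css × τ / F / S = 2.974 × 24 × 8 / 0.55 / 0.8 = 1298 mg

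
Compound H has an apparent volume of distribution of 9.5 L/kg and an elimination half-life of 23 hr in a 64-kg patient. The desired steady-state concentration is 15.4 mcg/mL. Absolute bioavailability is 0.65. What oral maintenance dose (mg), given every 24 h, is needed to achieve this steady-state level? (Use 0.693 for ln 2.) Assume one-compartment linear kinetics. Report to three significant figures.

10400 mg

Vd(total) = 64 kg × 9.5 L/kg = 608.0 L
CL = 0.693 × Vd / t½ = 0.693 × 608.0 / 23 = 18.32 L/h
D = CL × Css × τ / F = 18.32 × 15.4 × 24 / 0.65 = 10420 mg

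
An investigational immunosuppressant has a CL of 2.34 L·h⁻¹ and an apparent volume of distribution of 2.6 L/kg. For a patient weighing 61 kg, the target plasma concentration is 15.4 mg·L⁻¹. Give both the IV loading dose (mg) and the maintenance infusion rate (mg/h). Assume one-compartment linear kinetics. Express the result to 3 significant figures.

Vd = 2.6 L/kg × 61 kg = 158.6 L
LD = Vd · C_target = 158.6 × 15.4 = 2442 mg
Infusion rate = 2.340 L/h × 15.4 mg/L = 36.04 mg/h

(a) 2440 mg; (b) 36.0 mg/h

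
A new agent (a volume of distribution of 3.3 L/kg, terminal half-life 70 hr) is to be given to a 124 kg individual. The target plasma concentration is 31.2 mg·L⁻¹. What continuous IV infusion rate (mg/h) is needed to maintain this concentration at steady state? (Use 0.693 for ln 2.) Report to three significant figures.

Vd(total) = 124 kg × 3.3 L/kg = 409.2 L
CL = 0.693 × Vd / t½ = 0.693 × 409.2 / 70 = 4.051 L/h
Infusion rate = CL × Css = 4.051 × 31.2 = 126.4 mg/h

126 mg/h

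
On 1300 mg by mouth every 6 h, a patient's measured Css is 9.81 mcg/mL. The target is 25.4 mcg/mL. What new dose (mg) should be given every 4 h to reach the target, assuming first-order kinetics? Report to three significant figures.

2240 mg

With linear kinetics, Css is proportional to dose rate (D/τ) at fixed clearance.
D₂ = D₁ × (Css,target / Css,current) × (τ₂/τ₁) = 1300 × (25.4/9.81) × (4/6) = 2244 mg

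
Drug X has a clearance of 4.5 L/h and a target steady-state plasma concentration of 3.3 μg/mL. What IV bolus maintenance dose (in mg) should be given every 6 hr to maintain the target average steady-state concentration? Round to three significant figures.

89.1 mg

D = CL × Css × τ = 4.500 × 3.3 × 6 = 89.10 mg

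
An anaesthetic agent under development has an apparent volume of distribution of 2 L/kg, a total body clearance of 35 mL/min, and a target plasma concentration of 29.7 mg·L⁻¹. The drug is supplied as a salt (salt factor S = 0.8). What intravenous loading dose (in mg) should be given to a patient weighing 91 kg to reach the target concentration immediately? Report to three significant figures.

Total Vd = 2 × 91 = 182.0 L
LD = Vd × C / S = 182.0 × 29.70 / 0.8 = 6757 mg

6760 mg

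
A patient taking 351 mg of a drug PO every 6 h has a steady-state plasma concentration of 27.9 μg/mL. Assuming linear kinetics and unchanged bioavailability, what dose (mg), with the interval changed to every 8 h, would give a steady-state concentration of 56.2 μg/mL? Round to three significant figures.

943 mg

For first-order elimination, Css ∝ F·D/(CL·τ); F and CL are unchanged, so Css ∝ D/τ.
D₂ = D₁ × (Css,target / Css,current) × (τ₂/τ₁) = 351 × (56.2/27.9) × (8/6) = 942.7 mg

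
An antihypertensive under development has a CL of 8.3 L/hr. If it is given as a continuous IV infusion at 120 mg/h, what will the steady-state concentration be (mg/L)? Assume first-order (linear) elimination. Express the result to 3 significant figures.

Css = rate / CL = 120 / 8.300 = 14.46 mg/L

14.5 mg/L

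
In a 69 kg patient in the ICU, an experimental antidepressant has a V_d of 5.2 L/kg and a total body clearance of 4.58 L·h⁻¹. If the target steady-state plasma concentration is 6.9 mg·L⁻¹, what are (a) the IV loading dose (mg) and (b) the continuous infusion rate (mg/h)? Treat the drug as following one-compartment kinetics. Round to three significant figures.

Total Vd = 5.2 × 69 = 358.8 L
Loading dose = Vd × C = 358.8 × 6.9 = 2476 mg
Infusion rate = 4.580 L/h × 6.9 mg/L = 31.60 mg/h

(a) 2480 mg; (b) 31.6 mg/h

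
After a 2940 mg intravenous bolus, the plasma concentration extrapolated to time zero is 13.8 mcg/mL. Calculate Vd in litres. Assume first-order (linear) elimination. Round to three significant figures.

Immediately after an IV bolus, C₀ = Dose / Vd, so Vd = Dose / C₀.
Vd = 2940 / 13.8 = 213.0 L

213 L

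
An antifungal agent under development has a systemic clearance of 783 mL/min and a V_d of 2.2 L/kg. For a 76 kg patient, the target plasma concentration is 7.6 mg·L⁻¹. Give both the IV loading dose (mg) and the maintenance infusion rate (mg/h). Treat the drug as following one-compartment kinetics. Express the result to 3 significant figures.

(a) 1270 mg; (b) 357 mg/h

Vd = 2.2 L/kg × 76 kg = 167.2 L
LD = Vd · C_target = 167.2 × 7.6 = 1271 mg
CL = 783 mL/min × 60/1000 = 46.98 L/h
Maintenance: replace elimination → rate = CL × Css = 46.98 × 7.6 = 357.0 mg/h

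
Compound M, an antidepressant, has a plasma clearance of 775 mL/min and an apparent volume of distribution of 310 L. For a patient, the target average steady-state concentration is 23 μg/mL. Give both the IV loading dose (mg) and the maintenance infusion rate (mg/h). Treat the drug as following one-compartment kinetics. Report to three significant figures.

(a) 7130 mg; (b) 1070 mg/h

Loading: fill Vd to C_target → 310.0 L × 23 mg/L = 7130 mg
Convert clearance: 775 mL/min × 60 min/h ÷ 1000 mL/L = 46.50 L/h
Infusion rate = 46.50 L/h × 23 mg/L = 1070 mg/h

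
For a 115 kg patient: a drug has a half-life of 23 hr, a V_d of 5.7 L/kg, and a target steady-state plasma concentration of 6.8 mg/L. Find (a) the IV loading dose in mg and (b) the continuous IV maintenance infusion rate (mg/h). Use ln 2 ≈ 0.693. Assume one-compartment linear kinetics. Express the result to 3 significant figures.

Vd = 5.7 L/kg × 115 kg = 655.5 L
LD = Vd × C = 655.5 × 6.8 = 4457 mg
CL = 0.693 × Vd / t½ = 0.693 × 655.5 / 23 = 19.75 L/h
Infusion rate = CL × Css = 19.75 × 6.8 = 134.3 mg/h

(a) 4460 mg; (b) 134 mg/h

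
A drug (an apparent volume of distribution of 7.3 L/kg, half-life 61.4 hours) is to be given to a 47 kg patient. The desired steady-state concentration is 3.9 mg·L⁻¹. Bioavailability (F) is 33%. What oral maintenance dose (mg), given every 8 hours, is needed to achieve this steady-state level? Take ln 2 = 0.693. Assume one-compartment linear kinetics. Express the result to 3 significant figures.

366 mg

Vd(total) = 47 kg × 7.3 L/kg = 343.1 L
CL = ln 2 · Vd / t½ = 0.693 × 343.1 / 61.4 = 3.872 L/h
D = CL × Css × τ / F = 3.872 × 3.9 × 8 / 0.33 = 366.1 mg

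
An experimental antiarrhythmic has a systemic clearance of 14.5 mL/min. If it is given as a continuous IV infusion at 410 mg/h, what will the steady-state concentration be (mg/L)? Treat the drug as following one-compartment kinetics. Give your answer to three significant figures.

471 mg/L

CL = 14.5 mL/min × 60/1000 = 0.8700 L/h
Css = rate / CL = 410 / 0.8700 = 471.3 mg/L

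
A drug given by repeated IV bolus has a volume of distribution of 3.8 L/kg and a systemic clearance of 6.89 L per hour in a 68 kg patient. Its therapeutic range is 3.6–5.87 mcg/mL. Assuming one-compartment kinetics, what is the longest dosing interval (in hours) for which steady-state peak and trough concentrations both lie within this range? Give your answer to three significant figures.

18.3 h

Vd(total) = 68 kg × 3.8 L/kg = 258.4 L
k = CL / Vd = 6.890 / 258.4 = 0.02666 h⁻¹
Between IV bolus doses, concentration decays as C = C₀·e^(−kτ), so C_peak/C_trough = e^(kτ).
τ_max = ln(C_peak/C_trough) / k = ln(5.87/3.6) / 0.02666 = 0.4889 / 0.02666 = 18.34 h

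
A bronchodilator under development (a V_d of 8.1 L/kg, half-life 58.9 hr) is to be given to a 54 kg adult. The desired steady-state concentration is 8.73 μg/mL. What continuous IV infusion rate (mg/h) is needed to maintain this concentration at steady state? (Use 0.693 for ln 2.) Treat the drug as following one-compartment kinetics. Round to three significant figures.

44.9 mg/h

Vd(total) = 54 kg × 8.1 L/kg = 437.4 L
CL = 0.693 × Vd / t½ = 0.693 × 437.4 / 58.9 = 5.146 L/h
Infusion rate = CL × Css = 5.146 × 8.73 = 44.92 mg/h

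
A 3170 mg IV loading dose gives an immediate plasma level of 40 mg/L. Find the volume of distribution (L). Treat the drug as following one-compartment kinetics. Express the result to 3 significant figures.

79.3 L

Immediately after an IV bolus, C₀ = Dose / Vd, so Vd = Dose / C₀.
Vd = 3170 / 40 = 79.25 L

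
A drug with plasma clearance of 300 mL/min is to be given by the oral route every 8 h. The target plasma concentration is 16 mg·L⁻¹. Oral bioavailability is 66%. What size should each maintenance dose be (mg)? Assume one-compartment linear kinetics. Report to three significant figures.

3490 mg

CL = 300 mL/min = 300 × 0.06 = 18.00 L/h
At steady state, dose per interval replaces the amount cleared in that interval: F·D/τ = CL·Css.
D = CL × Css × τ / F = 18.00 × 16 × 8 / 0.66 = 3491 mg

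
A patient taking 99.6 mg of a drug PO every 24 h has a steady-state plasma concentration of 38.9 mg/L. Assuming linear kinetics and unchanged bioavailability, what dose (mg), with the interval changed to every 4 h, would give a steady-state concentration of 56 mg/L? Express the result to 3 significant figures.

With linear kinetics, Css is proportional to dose rate (D/τ) at fixed clearance.
D₂ = D₁ × (Css,target / Css,current) × (τ₂/τ₁) = 99.6 × (56/38.9) × (4/24) = 23.90 mg

23.9 mg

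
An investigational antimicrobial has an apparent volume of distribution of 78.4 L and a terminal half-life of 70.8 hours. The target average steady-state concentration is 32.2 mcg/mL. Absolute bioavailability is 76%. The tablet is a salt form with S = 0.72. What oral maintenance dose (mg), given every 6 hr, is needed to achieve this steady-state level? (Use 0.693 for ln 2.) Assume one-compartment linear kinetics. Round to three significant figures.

271 mg

CL = ln 2 · Vd / t½ = 0.693 × 78.40 / 70.8 = 0.7674 L/h
D = CL × Css × τ / F / S = 0.7674 × 32.2 × 6 / 0.76 / 0.72 = 270.9 mg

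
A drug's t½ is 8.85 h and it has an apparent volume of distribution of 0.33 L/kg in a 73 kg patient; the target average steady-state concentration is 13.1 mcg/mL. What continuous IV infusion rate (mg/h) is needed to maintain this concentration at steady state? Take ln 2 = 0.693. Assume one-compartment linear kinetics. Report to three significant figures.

24.7 mg/h

Vd(total) = 73 kg × 0.33 L/kg = 24.09 L
k = 0.693/8.85 = 0.07831 h⁻¹, so CL = k·Vd = 0.07831 × 24.09 = 1.886 L/h
Infusion rate = CL × Css = 1.886 × 13.1 = 24.71 mg/h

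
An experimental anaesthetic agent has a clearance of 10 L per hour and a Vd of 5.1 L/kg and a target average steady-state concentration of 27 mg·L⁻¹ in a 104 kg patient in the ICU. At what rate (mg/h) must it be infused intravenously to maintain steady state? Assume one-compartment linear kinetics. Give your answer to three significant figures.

270 mg/h

Rate = CL × Css = 10.00 × 27 = 270.0 mg/h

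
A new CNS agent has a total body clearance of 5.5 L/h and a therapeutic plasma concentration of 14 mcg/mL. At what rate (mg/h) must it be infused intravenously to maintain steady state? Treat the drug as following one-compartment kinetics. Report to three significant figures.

Infusion rate = CL · Css = 5.500 L/h × 14 mg/L = 77.00 mg/h

77.0 mg/h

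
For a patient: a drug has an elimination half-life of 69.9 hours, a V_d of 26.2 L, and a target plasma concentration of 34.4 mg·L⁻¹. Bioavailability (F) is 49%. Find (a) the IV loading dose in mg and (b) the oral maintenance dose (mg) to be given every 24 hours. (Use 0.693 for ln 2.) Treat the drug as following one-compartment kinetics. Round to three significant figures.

LD = Vd × C = 26.20 × 34.4 = 901.3 mg
CL = 0.693 × Vd / t½ = 0.693 × 26.20 / 69.9 = 0.2598 L/h
D = CL × Css × τ / F = 0.2598 × 34.4 × 24 / 0.49 = 437.7 mg

(a) 901 mg; (b) 438 mg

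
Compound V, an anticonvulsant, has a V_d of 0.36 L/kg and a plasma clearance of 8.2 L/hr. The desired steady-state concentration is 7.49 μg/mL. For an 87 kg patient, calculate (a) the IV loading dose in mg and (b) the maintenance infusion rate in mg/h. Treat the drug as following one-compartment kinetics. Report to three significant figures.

Vd = 0.36 L/kg × 87 kg = 31.32 L
LD = Vd · C_target = 31.32 × 7.49 = 234.6 mg
Maintenance infusion rate = CL × Css = 8.200 × 7.49 = 61.42 mg/h

(a) 235 mg; (b) 61.4 mg/h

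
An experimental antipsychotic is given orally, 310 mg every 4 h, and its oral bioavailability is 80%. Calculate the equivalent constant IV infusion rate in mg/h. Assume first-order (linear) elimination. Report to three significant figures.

Equivalent systemic input: infusion rate = F·D/τ.
Rate = 0.8 × 310 / 4 = 62.00 mg/h

62.0 mg/h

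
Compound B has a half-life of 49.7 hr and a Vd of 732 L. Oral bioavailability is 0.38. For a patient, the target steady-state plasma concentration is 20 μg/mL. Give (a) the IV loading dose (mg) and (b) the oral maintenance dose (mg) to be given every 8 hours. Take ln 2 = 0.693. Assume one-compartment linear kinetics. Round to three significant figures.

LD = Vd × C = 732.0 × 20 = 14640 mg
CL = 0.693 × Vd / t½ = 0.693 × 732.0 / 49.7 = 10.21 L/h
D = CL × Css × τ / F = 10.21 × 20 × 8 / 0.38 = 4299 mg

(a) 14600 mg; (b) 4300 mg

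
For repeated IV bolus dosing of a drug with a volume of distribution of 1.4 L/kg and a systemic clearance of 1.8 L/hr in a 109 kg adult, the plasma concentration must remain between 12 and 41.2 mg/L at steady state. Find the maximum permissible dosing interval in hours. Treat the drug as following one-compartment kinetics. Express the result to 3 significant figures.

Vd(total) = 109 kg × 1.4 L/kg = 152.6 L
k = CL / Vd = 1.800 / 152.6 = 0.01180 h⁻¹
Between IV bolus doses, concentration decays as C = C₀·e^(−kτ), so C_peak/C_trough = e^(kτ).
τ_max = ln(C_peak/C_trough) / k = ln(41.2/12) / 0.01180 = 1.234 / 0.01180 = 104.6 h

105 h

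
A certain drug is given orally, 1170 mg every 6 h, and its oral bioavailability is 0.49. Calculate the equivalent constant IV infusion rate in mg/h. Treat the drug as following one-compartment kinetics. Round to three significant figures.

95.6 mg/h

Equivalent systemic input: infusion rate = F·D/τ.
Rate = 0.49 × 1170 / 6 = 95.55 mg/h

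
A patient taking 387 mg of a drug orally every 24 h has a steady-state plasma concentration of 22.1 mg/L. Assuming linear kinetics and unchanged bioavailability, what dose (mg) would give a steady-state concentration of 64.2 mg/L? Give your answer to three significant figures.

1120 mg

For first-order elimination, Css ∝ F·D/(CL·τ); F and CL are unchanged, so Css ∝ D/τ.
D₂ = D₁ × (Css,target / Css,current) = 387 × 64.2/22.1 = 1124 mg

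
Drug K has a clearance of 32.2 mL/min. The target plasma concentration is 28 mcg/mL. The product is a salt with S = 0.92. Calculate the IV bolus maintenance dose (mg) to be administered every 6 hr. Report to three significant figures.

CL = 32.2 mL/min = 32.2 × 0.06 = 1.932 L/h
D = CL × Css × τ / S = 1.932 × 28 × 6 / 0.92 = 352.8 mg

353 mg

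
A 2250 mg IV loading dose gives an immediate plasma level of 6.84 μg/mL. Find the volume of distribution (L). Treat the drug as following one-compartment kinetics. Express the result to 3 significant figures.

Immediately after an IV bolus, C₀ = Dose / Vd, so Vd = Dose / C₀.
Vd = 2250 / 6.84 = 328.9 L

329 L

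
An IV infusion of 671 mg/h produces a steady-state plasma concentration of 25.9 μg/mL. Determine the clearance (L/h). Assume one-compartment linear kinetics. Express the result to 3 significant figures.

25.9 L/h

At steady state, infusion rate = CL × Css, so CL = rate / Css.
CL = 671 / 25.9 = 25.91 L/h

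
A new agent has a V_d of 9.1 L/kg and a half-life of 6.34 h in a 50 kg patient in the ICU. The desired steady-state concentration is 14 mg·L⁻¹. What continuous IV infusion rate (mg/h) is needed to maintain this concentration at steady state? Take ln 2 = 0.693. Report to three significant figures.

696 mg/h

Total Vd = 9.1 × 50 = 455.0 L
CL = ln 2 · Vd / t½ = 0.693 × 455.0 / 6.34 = 49.73 L/h
Infusion rate = CL × Css = 49.73 × 14 = 696.2 mg/h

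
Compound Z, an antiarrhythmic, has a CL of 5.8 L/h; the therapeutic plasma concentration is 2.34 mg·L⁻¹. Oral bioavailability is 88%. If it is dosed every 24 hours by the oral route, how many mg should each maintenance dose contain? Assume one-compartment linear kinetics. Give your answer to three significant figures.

D = CL × Css × τ / F = 5.800 × 2.34 × 24 / 0.88 = 370.1 mg

370 mg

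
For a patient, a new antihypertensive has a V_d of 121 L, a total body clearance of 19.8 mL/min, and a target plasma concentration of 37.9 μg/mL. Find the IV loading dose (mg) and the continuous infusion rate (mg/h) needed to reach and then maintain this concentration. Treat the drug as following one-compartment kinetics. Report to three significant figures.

(a) 4590 mg; (b) 45.0 mg/h

Loading: fill Vd to C_target → 121.0 L × 37.9 mg/L = 4586 mg
CL = 19.8 mL/min × 60/1000 = 1.188 L/h
Infusion rate = 1.188 L/h × 37.9 mg/L = 45.03 mg/h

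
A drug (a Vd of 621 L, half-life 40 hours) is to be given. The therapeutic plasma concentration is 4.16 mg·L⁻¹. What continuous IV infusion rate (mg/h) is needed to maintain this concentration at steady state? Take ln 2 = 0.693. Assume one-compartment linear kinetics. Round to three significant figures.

CL = 0.693 × Vd / t½ = 0.693 × 621.0 / 40 = 10.76 L/h
Infusion rate = CL × Css = 10.76 × 4.16 = 44.76 mg/h

44.8 mg/h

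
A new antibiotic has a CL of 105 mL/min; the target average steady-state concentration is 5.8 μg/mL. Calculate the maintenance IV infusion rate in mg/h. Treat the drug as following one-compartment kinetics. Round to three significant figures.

36.5 mg/h

Convert clearance: 105 mL/min × 60 min/h ÷ 1000 mL/L = 6.300 L/h
At steady state, infusion rate equals elimination rate: rate in = CL × Css.
Rate = CL × Css = 6.300 × 5.8 = 36.54 mg/h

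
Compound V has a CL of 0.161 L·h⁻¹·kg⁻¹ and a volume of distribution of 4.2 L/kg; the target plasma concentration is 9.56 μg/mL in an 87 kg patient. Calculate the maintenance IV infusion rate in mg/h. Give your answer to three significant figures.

134 mg/h

CL = 0.161 L·h⁻¹·kg⁻¹ × 87 kg = 14.01 L/h
Infusion rate = CL · Css = 14.01 L/h × 9.56 mg/L = 133.9 mg/h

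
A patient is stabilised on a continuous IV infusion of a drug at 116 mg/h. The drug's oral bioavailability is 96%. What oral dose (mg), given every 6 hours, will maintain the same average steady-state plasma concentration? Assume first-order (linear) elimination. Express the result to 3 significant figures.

725 mg

To maintain the same Css, the systemic dosing rate must be unchanged: F·D/τ = infusion rate.
D = rate × τ / F = 116 × 6 / 0.96 = 725.0 mg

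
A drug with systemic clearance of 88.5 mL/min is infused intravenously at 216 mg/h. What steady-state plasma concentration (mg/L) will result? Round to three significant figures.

40.7 mg/L

CL = 88.5 mL/min × 60/1000 = 5.310 L/h
Css = rate / CL = 216 / 5.310 = 40.68 mg/L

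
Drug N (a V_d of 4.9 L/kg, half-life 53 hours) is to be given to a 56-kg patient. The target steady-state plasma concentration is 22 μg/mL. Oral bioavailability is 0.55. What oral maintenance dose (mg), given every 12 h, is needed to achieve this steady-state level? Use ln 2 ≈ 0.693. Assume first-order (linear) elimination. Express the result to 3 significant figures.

1720 mg

Vd(total) = 56 kg × 4.9 L/kg = 274.4 L
CL = ln 2 · Vd / t½ = 0.693 × 274.4 / 53 = 3.588 L/h
D = CL × Css × τ / F = 3.588 × 22 × 12 / 0.55 = 1722 mg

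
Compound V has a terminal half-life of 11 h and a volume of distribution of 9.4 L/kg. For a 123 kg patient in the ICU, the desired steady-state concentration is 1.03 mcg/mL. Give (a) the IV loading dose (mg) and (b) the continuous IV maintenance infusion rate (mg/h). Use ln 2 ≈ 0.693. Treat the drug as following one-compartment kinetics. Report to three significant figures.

(a) 1190 mg; (b) 75.0 mg/h

Vd(total) = 123 kg × 9.4 L/kg = 1156 L
LD = Vd × C = 1156 × 1.03 = 1191 mg
CL = 0.693 × Vd / t½ = 0.693 × 1156 / 11 = 72.83 L/h
Infusion rate = CL × Css = 72.83 × 1.03 = 75.01 mg/h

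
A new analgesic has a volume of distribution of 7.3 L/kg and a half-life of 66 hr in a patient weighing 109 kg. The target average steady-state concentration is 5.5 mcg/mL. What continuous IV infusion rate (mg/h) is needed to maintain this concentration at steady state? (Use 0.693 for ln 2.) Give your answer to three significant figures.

46.0 mg/h

Vd(total) = 109 kg × 7.3 L/kg = 795.7 L
CL = 0.693 × Vd / t½ = 0.693 × 795.7 / 66 = 8.355 L/h
Infusion rate = CL × Css = 8.355 × 5.5 = 45.95 mg/h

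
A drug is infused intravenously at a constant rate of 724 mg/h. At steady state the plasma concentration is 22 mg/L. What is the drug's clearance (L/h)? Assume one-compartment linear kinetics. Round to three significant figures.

32.9 L/h

At steady state, infusion rate = CL × Css, so CL = rate / Css.
CL = 724 / 22 = 32.91 L/h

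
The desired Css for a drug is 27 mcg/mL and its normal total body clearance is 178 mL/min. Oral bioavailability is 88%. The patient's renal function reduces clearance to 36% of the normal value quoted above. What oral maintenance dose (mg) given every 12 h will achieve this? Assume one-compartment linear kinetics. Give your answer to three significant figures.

1420 mg

CL = 178 mL/min × 60/1000 = 10.68 L/h
Patient clearance = 0.36 × 10.68 = 3.845 L/h
D = CL × Css × τ / F = 3.845 × 27 × 12 / 0.88 = 1416 mg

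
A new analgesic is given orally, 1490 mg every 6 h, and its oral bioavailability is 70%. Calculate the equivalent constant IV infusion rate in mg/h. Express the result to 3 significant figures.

Equivalent systemic input: infusion rate = F·D/τ.
Rate = 0.7 × 1490 / 6 = 173.8 mg/h

174 mg/h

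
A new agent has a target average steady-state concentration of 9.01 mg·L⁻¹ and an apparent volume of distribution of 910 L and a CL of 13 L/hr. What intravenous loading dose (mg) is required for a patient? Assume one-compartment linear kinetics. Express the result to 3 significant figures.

8200 mg

LD = Vd × C = 910.0 × 9.010 = 8199 mg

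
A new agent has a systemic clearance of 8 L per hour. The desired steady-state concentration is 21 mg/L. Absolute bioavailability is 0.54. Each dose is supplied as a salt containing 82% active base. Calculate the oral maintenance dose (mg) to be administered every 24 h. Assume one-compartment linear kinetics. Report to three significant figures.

D = CL × Css × τ / F / S = 8.000 × 21 × 24 / 0.54 / 0.82 = 9106 mg

9110 mg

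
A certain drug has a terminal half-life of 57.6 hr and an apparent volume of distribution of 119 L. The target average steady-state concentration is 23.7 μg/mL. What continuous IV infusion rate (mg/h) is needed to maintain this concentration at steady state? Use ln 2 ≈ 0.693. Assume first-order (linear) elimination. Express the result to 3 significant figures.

CL = 0.693 × Vd / t½ = 0.693 × 119.0 / 57.6 = 1.432 L/h
Infusion rate = CL × Css = 1.432 × 23.7 = 33.94 mg/h

33.9 mg/h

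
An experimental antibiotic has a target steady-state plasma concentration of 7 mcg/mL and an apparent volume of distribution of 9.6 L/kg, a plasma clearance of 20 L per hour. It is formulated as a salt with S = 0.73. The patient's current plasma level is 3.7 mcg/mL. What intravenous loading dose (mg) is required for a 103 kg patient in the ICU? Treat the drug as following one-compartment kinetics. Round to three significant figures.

4470 mg

Vd(total) = 103 kg × 9.6 L/kg = 988.8 L
Concentration deficit ΔC = 7 − 3.7 = 3.300 mg/L
LD = Vd × ΔC / S = 988.8 × 3.300 / 0.73 = 4470 mg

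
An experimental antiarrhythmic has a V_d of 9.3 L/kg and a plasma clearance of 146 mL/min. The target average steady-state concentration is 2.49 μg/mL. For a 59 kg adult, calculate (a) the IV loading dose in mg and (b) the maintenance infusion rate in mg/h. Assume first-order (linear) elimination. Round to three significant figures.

(a) 1370 mg; (b) 21.8 mg/h

Vd = 9.3 L/kg × 59 kg = 548.7 L
Loading dose = Vd × C = 548.7 × 2.49 = 1366 mg
CL = 146 mL/min = 146 × 0.06 = 8.760 L/h
Maintenance: replace elimination → rate = CL × Css = 8.760 × 2.49 = 21.81 mg/h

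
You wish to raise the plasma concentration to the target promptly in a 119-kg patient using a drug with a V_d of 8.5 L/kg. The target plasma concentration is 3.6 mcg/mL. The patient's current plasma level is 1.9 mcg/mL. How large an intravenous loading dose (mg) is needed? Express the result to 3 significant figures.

Vd(total) = 119 kg × 8.5 L/kg = 1012 L
Concentration deficit ΔC = 3.6 − 1.9 = 1.700 mg/L
LD = Vd × ΔC = 1012 × 1.700 = 1720 mg

1720 mg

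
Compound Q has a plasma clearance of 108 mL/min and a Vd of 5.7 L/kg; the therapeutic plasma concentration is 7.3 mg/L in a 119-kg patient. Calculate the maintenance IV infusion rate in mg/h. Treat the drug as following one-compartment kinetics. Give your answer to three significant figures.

47.3 mg/h

CL = 108 mL/min = 108 × 0.06 = 6.480 L/h
At steady state, infusion rate equals elimination rate: rate in = CL × Css.
R₀ = 6.480 × 7.3 = 47.30 mg/h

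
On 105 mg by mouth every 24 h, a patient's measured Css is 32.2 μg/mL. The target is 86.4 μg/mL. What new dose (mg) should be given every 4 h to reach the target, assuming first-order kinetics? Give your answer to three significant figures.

For first-order elimination, Css ∝ F·D/(CL·τ); F and CL are unchanged, so Css ∝ D/τ.
D₂ = D₁ × (Css,target / Css,current) × (τ₂/τ₁) = 105 × (86.4/32.2) × (4/24) = 46.96 mg

47.0 mg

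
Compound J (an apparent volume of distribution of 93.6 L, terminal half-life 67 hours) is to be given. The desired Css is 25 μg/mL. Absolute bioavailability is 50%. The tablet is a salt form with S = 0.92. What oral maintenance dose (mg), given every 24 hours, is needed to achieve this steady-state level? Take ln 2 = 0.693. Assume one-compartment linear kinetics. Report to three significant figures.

1260 mg

CL = ln 2 · Vd / t½ = 0.693 × 93.60 / 67 = 0.9681 L/h
D = CL × Css × τ / F / S = 0.9681 × 25 × 24 / 0.5 / 0.92 = 1263 mg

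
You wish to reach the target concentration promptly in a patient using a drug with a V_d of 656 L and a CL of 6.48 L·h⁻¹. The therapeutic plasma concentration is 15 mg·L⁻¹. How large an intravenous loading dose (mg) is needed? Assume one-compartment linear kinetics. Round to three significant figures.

LD = Vd × C = 656.0 × 15.00 = 9840 mg

9840 mg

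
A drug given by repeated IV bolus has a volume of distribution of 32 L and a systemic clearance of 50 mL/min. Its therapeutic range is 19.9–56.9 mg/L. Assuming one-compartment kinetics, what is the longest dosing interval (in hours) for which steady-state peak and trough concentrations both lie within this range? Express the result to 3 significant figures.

11.2 h

CL = 50 mL/min = 50 × 0.06 = 3.000 L/h
k = CL / Vd = 3.000 / 32.00 = 0.09375 h⁻¹
Between IV bolus doses, concentration decays as C = C₀·e^(−kτ), so C_peak/C_trough = e^(kτ).
τ_max = ln(C_peak/C_trough) / k = ln(56.9/19.9) / 0.09375 = 1.051 / 0.09375 = 11.21 h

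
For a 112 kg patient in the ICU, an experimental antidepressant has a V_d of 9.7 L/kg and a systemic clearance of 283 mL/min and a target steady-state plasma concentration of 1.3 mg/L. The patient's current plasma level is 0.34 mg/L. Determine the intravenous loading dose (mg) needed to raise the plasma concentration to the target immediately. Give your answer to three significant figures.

1040 mg

Total Vd = 9.7 × 112 = 1086 L
Concentration deficit ΔC = 1.3 − 0.34 = 0.9600 mg/L
LD = Vd × ΔC = 1086 × 0.9600 = 1043 mg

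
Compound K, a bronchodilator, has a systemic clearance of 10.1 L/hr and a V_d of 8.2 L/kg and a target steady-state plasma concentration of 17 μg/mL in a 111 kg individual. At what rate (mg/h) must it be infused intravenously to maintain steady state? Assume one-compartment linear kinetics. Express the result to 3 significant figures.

172 mg/h

Infusion rate = CL · Css = 10.10 L/h × 17 mg/L = 171.7 mg/h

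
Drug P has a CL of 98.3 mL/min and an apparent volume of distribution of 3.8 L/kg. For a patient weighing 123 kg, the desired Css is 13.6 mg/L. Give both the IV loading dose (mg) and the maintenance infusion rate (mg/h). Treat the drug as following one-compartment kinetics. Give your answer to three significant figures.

Vd(total) = 123 kg × 3.8 L/kg = 467.4 L
LD = Vd · C_target = 467.4 × 13.6 = 6357 mg
CL = 98.3 mL/min = 98.3 × 0.06 = 5.898 L/h
Maintenance infusion rate = CL × Css = 5.898 × 13.6 = 80.21 mg/h

(a) 6360 mg; (b) 80.2 mg/h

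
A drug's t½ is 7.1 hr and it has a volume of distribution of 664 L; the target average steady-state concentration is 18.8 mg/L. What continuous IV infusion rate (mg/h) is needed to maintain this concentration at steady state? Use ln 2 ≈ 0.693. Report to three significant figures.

1220 mg/h

k = 0.693/7.1 = 0.09761 h⁻¹, so CL = k·Vd = 0.09761 × 664.0 = 64.81 L/h
Infusion rate = CL × Css = 64.81 × 18.8 = 1218 mg/h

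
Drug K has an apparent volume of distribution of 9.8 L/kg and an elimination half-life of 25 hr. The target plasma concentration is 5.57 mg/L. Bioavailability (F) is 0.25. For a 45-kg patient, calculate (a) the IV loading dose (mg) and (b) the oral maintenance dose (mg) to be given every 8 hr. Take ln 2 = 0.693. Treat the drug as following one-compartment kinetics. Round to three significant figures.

(a) 2460 mg; (b) 2180 mg

Vd = 9.8 L/kg × 45 kg = 441.0 L
LD = Vd × C = 441.0 × 5.57 = 2456 mg
CL = 0.693 × Vd / t½ = 0.693 × 441.0 / 25 = 12.22 L/h
D = CL × Css × τ / F = 12.22 × 5.57 × 8 / 0.25 = 2178 mg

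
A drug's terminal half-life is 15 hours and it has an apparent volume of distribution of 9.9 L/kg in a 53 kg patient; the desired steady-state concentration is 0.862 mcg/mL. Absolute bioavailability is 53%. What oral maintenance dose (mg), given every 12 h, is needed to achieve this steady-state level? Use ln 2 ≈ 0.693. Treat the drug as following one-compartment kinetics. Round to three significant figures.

473 mg

Vd = 9.9 L/kg × 53 kg = 524.7 L
k = 0.693/15 = 0.04620 h⁻¹, so CL = k·Vd = 0.04620 × 524.7 = 24.24 L/h
D = CL × Css × τ / F = 24.24 × 0.862 × 12 / 0.53 = 473.1 mg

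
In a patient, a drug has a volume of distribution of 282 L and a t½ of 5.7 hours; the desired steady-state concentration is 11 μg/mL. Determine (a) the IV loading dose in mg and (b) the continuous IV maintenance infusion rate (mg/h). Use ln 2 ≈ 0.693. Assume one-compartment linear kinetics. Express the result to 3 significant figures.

LD = Vd × C = 282.0 × 11 = 3102 mg
CL = 0.693 × Vd / t½ = 0.693 × 282.0 / 5.7 = 34.29 L/h
Infusion rate = CL × Css = 34.29 × 11 = 377.2 mg/h

(a) 3100 mg; (b) 377 mg/h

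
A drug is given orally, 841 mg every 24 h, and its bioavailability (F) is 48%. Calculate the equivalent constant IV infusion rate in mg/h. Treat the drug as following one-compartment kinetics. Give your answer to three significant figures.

Equivalent systemic input: infusion rate = F·D/τ.
Rate = 0.48 × 841 / 24 = 16.82 mg/h

16.8 mg/h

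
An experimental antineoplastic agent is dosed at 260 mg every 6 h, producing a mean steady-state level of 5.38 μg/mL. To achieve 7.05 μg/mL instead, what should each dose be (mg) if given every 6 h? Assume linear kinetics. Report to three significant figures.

With linear kinetics, Css is proportional to dose rate (D/τ) at fixed clearance.
D₂ = D₁ × (Css,target / Css,current) = 260 × 7.05/5.38 = 340.7 mg

341 mg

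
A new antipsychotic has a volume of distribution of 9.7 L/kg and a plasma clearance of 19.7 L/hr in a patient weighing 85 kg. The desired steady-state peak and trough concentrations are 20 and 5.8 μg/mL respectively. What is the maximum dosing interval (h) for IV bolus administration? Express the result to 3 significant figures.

51.8 h

Vd(total) = 85 kg × 9.7 L/kg = 824.5 L
k = CL / Vd = 19.70 / 824.5 = 0.02389 h⁻¹
Between IV bolus doses, concentration decays as C = C₀·e^(−kτ), so C_peak/C_trough = e^(kτ).
τ_max = ln(C_peak/C_trough) / k = ln(20/5.8) / 0.02389 = 1.238 / 0.02389 = 51.82 h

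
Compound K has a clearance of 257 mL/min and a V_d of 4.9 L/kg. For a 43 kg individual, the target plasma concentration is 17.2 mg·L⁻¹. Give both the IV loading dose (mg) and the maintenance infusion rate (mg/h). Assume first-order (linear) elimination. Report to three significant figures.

Total Vd = 4.9 × 43 = 210.7 L
Loading dose = Vd × C = 210.7 × 17.2 = 3624 mg
CL = 257 mL/min × 60/1000 = 15.42 L/h
Maintenance infusion rate = CL × Css = 15.42 × 17.2 = 265.2 mg/h

(a) 3620 mg; (b) 265 mg/h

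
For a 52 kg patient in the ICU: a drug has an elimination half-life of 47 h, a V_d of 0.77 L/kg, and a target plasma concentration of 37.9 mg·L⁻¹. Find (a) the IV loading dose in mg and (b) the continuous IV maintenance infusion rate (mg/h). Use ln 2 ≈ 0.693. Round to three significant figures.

(a) 1520 mg; (b) 22.4 mg/h

Vd = 0.77 L/kg × 52 kg = 40.04 L
LD = Vd × C = 40.04 × 37.9 = 1518 mg
CL = 0.693 × Vd / t½ = 0.693 × 40.04 / 47 = 0.5904 L/h
Infusion rate = CL × Css = 0.5904 × 37.9 = 22.38 mg/h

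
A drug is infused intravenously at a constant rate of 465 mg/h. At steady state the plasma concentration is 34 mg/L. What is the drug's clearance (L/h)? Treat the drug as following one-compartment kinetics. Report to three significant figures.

At steady state, infusion rate = CL × Css, so CL = rate / Css.
CL = 465 / 34 = 13.68 L/h

13.7 L/h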